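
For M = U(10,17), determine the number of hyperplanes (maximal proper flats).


Hyperplanes of U(10,17) are flats of rank 9.
In a uniform matroid, these are exactly the (9)-element subsets.
Count = C(17,9) = 17! / (9! * 8!) = 24310.

24310


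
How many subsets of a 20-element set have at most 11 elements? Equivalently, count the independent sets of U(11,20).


Independent sets of U(11,20) are all subsets of size <= 11.
Count = (20 choose 0) + (20 choose 1) + (20 choose 2) + (20 choose 3) + (20 choose 4) + (20 choose 5) + (20 choose 6) + (20 choose 7) + (20 choose 8) + (20 choose 9) + (20 choose 10) + (20 choose 11)
     = 1 + 20 + 190 + 1140 + 4845 + 15504 + 38760 + 77520 + 125970 + 167960 + 184756 + 167960
     = 784626.

784626


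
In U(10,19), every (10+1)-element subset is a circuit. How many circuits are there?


In U(10,19), circuits are the (11)-element subsets.
Any set of 11 elements is dependent, and removing any one element gives
an independent set of size 10, so it is a minimal dependent set.
Number of circuits = C(19,11) = 75582.

75582


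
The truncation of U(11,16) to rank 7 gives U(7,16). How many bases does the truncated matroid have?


Truncating U(11,16) to rank 7 gives U(7,16).
Bases of U(7,16) are all 7-element subsets of 16 elements.
Number of bases = (16 choose 7) = 11440.

11440


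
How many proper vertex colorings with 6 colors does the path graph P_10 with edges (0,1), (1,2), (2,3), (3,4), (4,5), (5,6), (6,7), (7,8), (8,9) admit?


P(P_10, k) = k * (k-1)^(9).
P(6) = 6 * 5^9 = 6 * 1953125 = 11718750.

11718750


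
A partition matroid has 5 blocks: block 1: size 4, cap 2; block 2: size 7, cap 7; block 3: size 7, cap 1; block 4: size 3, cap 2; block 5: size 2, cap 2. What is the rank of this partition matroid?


Rank of a partition matroid = sum of min(|Si|, ci) for each block.
= min(4,2) + min(7,7) + min(7,1) + min(3,2) + min(2,2)
= 2 + 7 + 1 + 2 + 2
= 14.

14


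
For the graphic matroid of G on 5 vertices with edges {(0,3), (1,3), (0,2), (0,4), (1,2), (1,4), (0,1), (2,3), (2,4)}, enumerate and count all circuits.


A circuit in a graphic matroid = edge set of a simple cycle.
G has 5 vertices and 9 edges.
Enumerating all minimal edge subsets forming cycles...
Total circuits found: 22.

22


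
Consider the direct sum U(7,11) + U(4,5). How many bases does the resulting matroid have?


Bases of a direct sum M1 + M2: |B| = |B(M1)| * |B(M2)|.
|B(U(7,11))| = C(11,7) = 330.
|B(U(4,5))| = C(5,4) = 5.
Total bases = 330 * 5 = 1650.

1650


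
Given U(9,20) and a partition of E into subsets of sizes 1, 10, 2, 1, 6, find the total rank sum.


r(Ai) = min(|Ai|, 9) for each part.
Sum = min(1,9) + min(10,9) + min(2,9) + min(1,9) + min(6,9)
    = 1 + 9 + 2 + 1 + 6
    = 19.

19


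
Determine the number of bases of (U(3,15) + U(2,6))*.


(M1+M2)* = M1* + M2*.
M1* = U(12,15), bases: C(15,12) = 455.
M2* = U(4,6), bases: C(6,4) = 15.
|B(M*)| = 455 * 15 = 6825.

6825


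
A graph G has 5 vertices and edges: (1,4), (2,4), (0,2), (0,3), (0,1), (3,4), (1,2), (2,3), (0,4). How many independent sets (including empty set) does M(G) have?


An independent set in a graphic matroid is an acyclic edge subset.
G has 5 vertices and 9 edges.
Enumerate all 2^9 = 512 subsets, checking for acyclicity.
Total independent sets = 198.

198


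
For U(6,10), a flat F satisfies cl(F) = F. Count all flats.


Flats of U(6,10): every subset of size < 6 is a flat, plus E itself.
Count = C(10,0) + C(10,1) + C(10,2) + C(10,3) + C(10,4) + C(10,5) + 1
     = 1 + 10 + 45 + 120 + 210 + 252 + 1
     = 639.

639


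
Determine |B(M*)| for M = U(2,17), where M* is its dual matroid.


The dual of U(r,n) is U(n-r, n) = U(15,17).
Bases of U(15,17) are all (15)-element subsets.
|B(M*)| = C(17,15) = 136.

136


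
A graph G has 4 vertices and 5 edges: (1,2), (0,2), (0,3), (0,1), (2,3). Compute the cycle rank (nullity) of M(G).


Cycle rank (nullity) = |E| - r(M) = |E| - (|V| - c).
|E| = 5, |V| = 4, c = 1.
Nullity = 5 - (4 - 1) = 5 - 3 = 2.

2


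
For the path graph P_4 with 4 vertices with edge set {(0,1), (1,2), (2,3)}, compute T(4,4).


A path on 4 vertices is a tree with 3 edges.
T(x,y) = x^(3) for any tree.
T(4,4) = 4^3 = 64.

64


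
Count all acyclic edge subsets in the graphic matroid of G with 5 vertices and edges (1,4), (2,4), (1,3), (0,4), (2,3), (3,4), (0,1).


An independent set in a graphic matroid is an acyclic edge subset.
G has 5 vertices and 7 edges.
Enumerate all 2^7 = 128 subsets, checking for acyclicity.
Total independent sets = 82.

82


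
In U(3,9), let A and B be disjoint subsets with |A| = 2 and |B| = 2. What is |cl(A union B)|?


|A union B| = 2 + 2 = 4 (disjoint).
In U(3,9), cl(S) = S if |S| < 3, else cl(S) = E.
Since 4 >= 3, cl(A union B) = E.
|cl(A union B)| = 9.

9


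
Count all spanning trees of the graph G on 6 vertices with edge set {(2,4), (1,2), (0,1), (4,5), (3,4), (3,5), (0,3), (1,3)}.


By Kirchhoff's matrix tree theorem, the number of spanning trees equals
the determinant of any cofactor of the Laplacian matrix L.
G has 6 vertices and 8 edges.
Computing the (5 x 5) cofactor determinant gives 30.

30


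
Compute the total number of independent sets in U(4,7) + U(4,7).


For a direct sum, |I(M1+M2)| = |I(M1)| * |I(M2)|.
|I(U(4,7))| = sum C(7,k) for k=0..4 = 99.
|I(U(4,7))| = sum C(7,k) for k=0..4 = 99.
Total = 99 * 99 = 9801.

9801


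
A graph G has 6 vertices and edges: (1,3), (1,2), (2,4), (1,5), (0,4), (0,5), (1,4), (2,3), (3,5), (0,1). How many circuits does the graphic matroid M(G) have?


A circuit in a graphic matroid = edge set of a simple cycle.
G has 6 vertices and 10 edges.
Enumerating all minimal edge subsets forming cycles...
Total circuits found: 21.

21


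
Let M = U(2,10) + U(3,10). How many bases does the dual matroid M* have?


(M1+M2)* = M1* + M2*.
M1* = U(8,10), bases: C(10,8) = 45.
M2* = U(7,10), bases: C(10,7) = 120.
|B(M*)| = 45 * 120 = 5400.

5400


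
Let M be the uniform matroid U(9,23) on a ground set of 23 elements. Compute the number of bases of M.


Bases of U(9,23) are all 9-element subsets of the 23-element ground set.
Number of bases = C(23,9).
C(23,9) = 817190.

817190


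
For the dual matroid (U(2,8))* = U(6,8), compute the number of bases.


The dual of U(r,n) is U(n-r, n) = U(6,8).
Bases of U(6,8) are all (6)-element subsets.
|B(M*)| = (8 choose 6) = 28.

28


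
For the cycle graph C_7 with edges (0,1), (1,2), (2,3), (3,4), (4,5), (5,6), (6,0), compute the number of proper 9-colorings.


P(C_7, k) = (k-1)^7 + (-1)^7*(k-1).
P(9) = (8)^7 - 8
= 2097152 - 8 = 2097144.

2097144


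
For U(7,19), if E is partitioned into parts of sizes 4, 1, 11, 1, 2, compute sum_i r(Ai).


r(Ai) = min(|Ai|, 7) for each part.
Sum = min(4,7) + min(1,7) + min(11,7) + min(1,7) + min(2,7)
    = 4 + 1 + 7 + 1 + 2
    = 15.

15


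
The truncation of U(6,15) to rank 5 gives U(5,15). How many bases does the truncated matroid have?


Truncating U(6,15) to rank 5 gives U(5,15).
Bases of U(5,15) are all 5-element subsets of 15 elements.
Number of bases = (15 choose 5) = 3003.

3003


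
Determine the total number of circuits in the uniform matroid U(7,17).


In U(7,17), circuits are the (8)-element subsets.
Any set of 8 elements is dependent, and removing any one element gives
an independent set of size 7, so it is a minimal dependent set.
Number of circuits = C(17,8) = 17! / (8! * 9!) = 24310.

24310


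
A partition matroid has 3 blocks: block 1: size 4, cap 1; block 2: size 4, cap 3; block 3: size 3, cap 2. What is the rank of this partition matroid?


Rank of a partition matroid = sum of min(|Si|, ci) for each block.
= min(4,1) + min(4,3) + min(3,2)
= 1 + 3 + 2
= 6.

6


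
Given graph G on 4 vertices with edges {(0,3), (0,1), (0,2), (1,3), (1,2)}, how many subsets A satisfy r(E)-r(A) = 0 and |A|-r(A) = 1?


R(x,y) = sum over A in 2^E of x^(r(E)-r(A)) * y^(|A|-r(A)).
G has 4 vertices, 5 edges. r(E) = 3.
Enumerate all 2^5 = 32 subsets.
Count subsets with r(E)-r(A)=0 and |A|-r(A)=1: 5.

5


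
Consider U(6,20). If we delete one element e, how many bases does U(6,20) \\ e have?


Deleting e from U(6,20) gives U(6,19) since n > r.
Bases of U(6,19) = (19 choose 6) = 27132.

27132


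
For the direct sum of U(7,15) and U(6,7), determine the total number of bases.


Bases of a direct sum M1 + M2: |B| = |B(M1)| * |B(M2)|.
|B(U(7,15))| = C(15,7) = 6435.
|B(U(6,7))| = C(7,6) = 7.
Total bases = 6435 * 7 = 45045.

45045


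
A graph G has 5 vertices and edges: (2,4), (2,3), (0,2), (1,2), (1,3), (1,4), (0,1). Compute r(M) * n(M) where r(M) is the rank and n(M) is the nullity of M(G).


r(M) = |V| - c = 5 - 1 = 4.
nullity = |E| - r(M) = 7 - 4 = 3.
Product = 4 * 3 = 12.

12


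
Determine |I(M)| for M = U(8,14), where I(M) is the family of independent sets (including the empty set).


Independent sets of U(8,14) are all subsets of size <= 8.
Count = C(14,0) + C(14,1) + C(14,2) + C(14,3) + C(14,4) + C(14,5) + C(14,6) + C(14,7) + C(14,8)
     = 1 + 14 + 91 + 364 + 1001 + 2002 + 3003 + 3432 + 3003
     = 12911.

12911


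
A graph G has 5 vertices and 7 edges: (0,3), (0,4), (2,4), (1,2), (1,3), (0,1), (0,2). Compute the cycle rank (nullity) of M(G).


Cycle rank (nullity) = |E| - r(M) = |E| - (|V| - c).
|E| = 7, |V| = 5, c = 1.
Nullity = 7 - (5 - 1) = 7 - 4 = 3.

3


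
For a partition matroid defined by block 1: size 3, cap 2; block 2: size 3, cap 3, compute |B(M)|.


A basis picks exactly ci elements from block i.
Number of bases = product of C(|Si|, ci).
= C(3,2) * C(3,3)
= 3 * 1
= 3.

3


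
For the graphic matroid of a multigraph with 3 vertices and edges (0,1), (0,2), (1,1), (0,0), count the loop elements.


In a graphic matroid, a loop is a self-loop edge (u,u) with rank 0.
Examining all 4 edges for self-loops...
Self-loops found: (1,1), (0,0)
Number of loops = 2.

2


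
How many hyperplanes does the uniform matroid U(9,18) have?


Hyperplanes of U(9,18) are flats of rank 8.
In a uniform matroid, these are exactly the (8)-element subsets.
Count = C(18,8) = 43758.

43758


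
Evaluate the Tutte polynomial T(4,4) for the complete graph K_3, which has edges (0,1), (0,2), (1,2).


T(K_3; x,y) = x^2 + x + y.
T(4,4) = 16 + 4 + 4 = 24.

24


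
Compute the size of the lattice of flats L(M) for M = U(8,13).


Flats of U(8,13): every subset of size < 8 is a flat, plus E itself.
Count = C(13,0) + C(13,1) + C(13,2) + C(13,3) + C(13,4) + C(13,5) + C(13,6) + C(13,7) + 1
     = 1 + 13 + 78 + 286 + 715 + 1287 + 1716 + 1716 + 1
     = 5813.

5813


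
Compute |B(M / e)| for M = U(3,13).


Contracting e from U(3,13) gives U(2,12).
Bases of U(2,12) = (12 choose 2) = 66.

66


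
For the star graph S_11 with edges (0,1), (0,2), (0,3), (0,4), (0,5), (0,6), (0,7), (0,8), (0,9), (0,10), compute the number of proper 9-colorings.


P(tree, k) = k * (k-1)^(10) for any tree on 11 vertices.
P(9) = 9 * 8^10 = 9 * 1073741824 = 9663676416.

9663676416


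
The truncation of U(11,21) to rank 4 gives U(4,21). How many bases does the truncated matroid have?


Truncating U(11,21) to rank 4 gives U(4,21).
Bases of U(4,21) are all 4-element subsets of 21 elements.
Number of bases = C(21,4) = 21! / (4! * 17!) = 5985.

5985


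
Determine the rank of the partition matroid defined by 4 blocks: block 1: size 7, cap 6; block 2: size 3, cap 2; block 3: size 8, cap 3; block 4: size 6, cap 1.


Rank of a partition matroid = sum of min(|Si|, ci) for each block.
= min(7,6) + min(3,2) + min(8,3) + min(6,1)
= 6 + 2 + 3 + 1
= 12.

12


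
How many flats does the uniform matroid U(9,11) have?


Flats of U(9,11): every subset of size < 9 is a flat, plus E itself.
Count = C(11,0) + C(11,1) + C(11,2) + C(11,3) + C(11,4) + C(11,5) + C(11,6) + C(11,7) + C(11,8) + 1
     = 1 + 11 + 55 + 165 + 330 + 462 + 462 + 330 + 165 + 1
     = 1982.

1982


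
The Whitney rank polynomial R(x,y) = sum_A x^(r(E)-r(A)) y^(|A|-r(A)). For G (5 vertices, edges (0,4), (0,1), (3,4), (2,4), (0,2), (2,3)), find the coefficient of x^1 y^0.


R(x,y) = sum over A in 2^E of x^(r(E)-r(A)) * y^(|A|-r(A)).
G has 5 vertices, 6 edges. r(E) = 4.
Enumerate all 2^6 = 64 subsets.
Count subsets with r(E)-r(A)=1 and |A|-r(A)=0: 18.

18


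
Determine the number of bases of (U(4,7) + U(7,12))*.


(M1+M2)* = M1* + M2*.
M1* = U(3,7), bases: C(7,3) = 35.
M2* = U(5,12), bases: C(12,5) = 792.
|B(M*)| = 35 * 792 = 27720.

27720


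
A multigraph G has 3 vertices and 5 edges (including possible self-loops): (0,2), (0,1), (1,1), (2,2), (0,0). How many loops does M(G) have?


In a graphic matroid, a loop is a self-loop edge (u,u) with rank 0.
Examining all 5 edges for self-loops...
Self-loops found: (1,1), (2,2), (0,0)
Number of loops = 3.

3


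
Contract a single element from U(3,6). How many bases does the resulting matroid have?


Contracting e from U(3,6) gives U(2,5).
Bases of U(2,5) = (5 choose 2) = 10.

10


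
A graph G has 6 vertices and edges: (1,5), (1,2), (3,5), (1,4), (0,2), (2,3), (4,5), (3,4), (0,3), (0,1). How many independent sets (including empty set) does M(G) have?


An independent set in a graphic matroid is an acyclic edge subset.
G has 6 vertices and 10 edges.
Enumerate all 2^10 = 1024 subsets, checking for acyclicity.
Total independent sets = 476.

476


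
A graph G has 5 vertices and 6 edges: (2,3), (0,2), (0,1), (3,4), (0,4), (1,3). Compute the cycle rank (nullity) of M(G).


Cycle rank (nullity) = |E| - r(M) = |E| - (|V| - c).
|E| = 6, |V| = 5, c = 1.
Nullity = 6 - (5 - 1) = 6 - 4 = 2.

2


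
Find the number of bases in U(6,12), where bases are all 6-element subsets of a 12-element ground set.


Bases of U(6,12) are all 6-element subsets of the 12-element ground set.
Number of bases = C(12,6).
C(12,6) = 924.

924


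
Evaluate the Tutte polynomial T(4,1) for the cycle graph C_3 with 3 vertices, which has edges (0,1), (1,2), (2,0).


T(C_3; x,y) = x + x^2 + ... + x^(2) + y.
T(4,1) = 4^1 + 4^2 + 1
= 4 + 16 + 1
= 21.

21


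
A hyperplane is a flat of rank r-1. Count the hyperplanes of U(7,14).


Hyperplanes of U(7,14) are flats of rank 6.
In a uniform matroid, these are exactly the (6)-element subsets.
Count = C(14,6) = 14! / (6! * 8!) = 3003.

3003


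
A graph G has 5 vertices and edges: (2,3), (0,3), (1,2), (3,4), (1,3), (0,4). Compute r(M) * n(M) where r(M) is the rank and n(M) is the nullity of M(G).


r(M) = |V| - c = 5 - 1 = 4.
nullity = |E| - r(M) = 6 - 4 = 2.
Product = 4 * 2 = 8.

8


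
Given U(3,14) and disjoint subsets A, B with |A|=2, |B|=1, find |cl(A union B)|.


|A union B| = 2 + 1 = 3 (disjoint).
In U(3,14), cl(S) = S if |S| < 3, else cl(S) = E.
Since 3 >= 3, cl(A union B) = E.
|cl(A union B)| = 14.

14


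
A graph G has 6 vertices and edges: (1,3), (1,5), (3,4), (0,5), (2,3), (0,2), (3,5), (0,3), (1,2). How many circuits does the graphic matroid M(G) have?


A circuit in a graphic matroid = edge set of a simple cycle.
G has 6 vertices and 9 edges.
Enumerating all minimal edge subsets forming cycles...
Total circuits found: 13.

13


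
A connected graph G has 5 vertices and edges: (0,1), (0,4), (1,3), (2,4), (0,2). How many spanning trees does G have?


By Kirchhoff's matrix tree theorem, the number of spanning trees equals
the determinant of any cofactor of the Laplacian matrix L.
G has 5 vertices and 5 edges.
Computing the (4 x 4) cofactor determinant gives 3.

3


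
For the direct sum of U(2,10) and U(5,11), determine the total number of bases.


Bases of a direct sum M1 + M2: |B| = |B(M1)| * |B(M2)|.
|B(U(2,10))| = C(10,2) = 45.
|B(U(5,11))| = C(11,5) = 462.
Total bases = 45 * 462 = 20790.

20790


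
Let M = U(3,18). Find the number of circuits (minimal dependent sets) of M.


In U(3,18), circuits are the (4)-element subsets.
Any set of 4 elements is dependent, and removing any one element gives
an independent set of size 3, so it is a minimal dependent set.
Number of circuits = C(18,4) = 18! / (4! * 14!) = 3060.

3060


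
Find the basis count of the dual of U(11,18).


The dual of U(r,n) is U(n-r, n) = U(7,18).
Bases of U(7,18) are all (7)-element subsets.
|B(M*)| = C(18,7) = 31824.

31824


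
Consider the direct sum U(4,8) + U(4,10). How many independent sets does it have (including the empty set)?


For a direct sum, |I(M1+M2)| = |I(M1)| * |I(M2)|.
|I(U(4,8))| = sum C(8,k) for k=0..4 = 163.
|I(U(4,10))| = sum C(10,k) for k=0..4 = 386.
Total = 163 * 386 = 62918.

62918


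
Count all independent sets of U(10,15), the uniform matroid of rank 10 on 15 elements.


Independent sets of U(10,15) are all subsets of size <= 10.
Count = (15 choose 0) + (15 choose 1) + (15 choose 2) + (15 choose 3) + (15 choose 4) + (15 choose 5) + (15 choose 6) + (15 choose 7) + (15 choose 8) + (15 choose 9) + (15 choose 10)
     = 1 + 15 + 105 + 455 + 1365 + 3003 + 5005 + 6435 + 6435 + 5005 + 3003
     = 30827.

30827


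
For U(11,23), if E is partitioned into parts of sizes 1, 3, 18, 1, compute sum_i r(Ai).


r(Ai) = min(|Ai|, 11) for each part.
Sum = min(1,11) + min(3,11) + min(18,11) + min(1,11)
    = 1 + 3 + 11 + 1
    = 16.

16


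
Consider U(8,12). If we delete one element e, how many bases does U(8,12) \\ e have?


Deleting e from U(8,12) gives U(8,11) since n > r.
Bases of U(8,11) = (11 choose 8) = 165.

165


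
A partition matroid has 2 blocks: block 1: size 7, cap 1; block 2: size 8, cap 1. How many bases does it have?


A basis picks exactly ci elements from block i.
Number of bases = product of C(|Si|, ci).
= C(7,1) * C(8,1)
= 7 * 8
= 56.

56


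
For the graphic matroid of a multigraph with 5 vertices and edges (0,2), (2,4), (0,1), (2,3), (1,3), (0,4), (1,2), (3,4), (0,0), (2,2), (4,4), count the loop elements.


In a graphic matroid, a loop is a self-loop edge (u,u) with rank 0.
Examining all 11 edges for self-loops...
Self-loops found: (0,0), (2,2), (4,4)
Number of loops = 3.

3


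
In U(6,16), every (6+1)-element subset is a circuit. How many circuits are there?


In U(6,16), circuits are the (7)-element subsets.
Any set of 7 elements is dependent, and removing any one element gives
an independent set of size 6, so it is a minimal dependent set.
Number of circuits = (16 choose 7) = 11440.

11440


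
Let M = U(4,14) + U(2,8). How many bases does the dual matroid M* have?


(M1+M2)* = M1* + M2*.
M1* = U(10,14), bases: C(14,10) = 1001.
M2* = U(6,8), bases: C(8,6) = 28.
|B(M*)| = 1001 * 28 = 28028.

28028


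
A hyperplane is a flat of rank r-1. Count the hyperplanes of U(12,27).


Hyperplanes of U(12,27) are flats of rank 11.
In a uniform matroid, these are exactly the (11)-element subsets.
Count = C(27,11) = 27! / (11! * 16!) = 13037895.

13037895


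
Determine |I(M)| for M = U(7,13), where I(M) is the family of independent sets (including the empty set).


Independent sets of U(7,13) are all subsets of size <= 7.
Count = C(13,0) + C(13,1) + C(13,2) + C(13,3) + C(13,4) + C(13,5) + C(13,6) + C(13,7)
     = 1 + 13 + 78 + 286 + 715 + 1287 + 1716 + 1716
     = 5812.

5812


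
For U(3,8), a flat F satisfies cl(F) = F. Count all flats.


Flats of U(3,8): every subset of size < 3 is a flat, plus E itself.
Count = (8 choose 0) + (8 choose 1) + (8 choose 2) + 1
     = 1 + 8 + 28 + 1
     = 38.

38


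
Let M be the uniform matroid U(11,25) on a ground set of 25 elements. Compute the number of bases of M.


Bases of U(11,25) are all 11-element subsets of the 25-element ground set.
Number of bases = C(25,11).
C(25,11) = 25! / (11! * 14!) = 4457400.

4457400


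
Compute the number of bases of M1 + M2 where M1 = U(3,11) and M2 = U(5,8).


Bases of a direct sum M1 + M2: |B| = |B(M1)| * |B(M2)|.
|B(U(3,11))| = C(11,3) = 165.
|B(U(5,8))| = C(8,5) = 56.
Total bases = 165 * 56 = 9240.

9240


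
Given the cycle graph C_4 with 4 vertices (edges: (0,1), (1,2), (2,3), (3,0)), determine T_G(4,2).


T(C_4; x,y) = x + x^2 + ... + x^(3) + y.
T(4,2) = 4^1 + 4^2 + 4^3 + 2
= 4 + 16 + 64 + 2
= 86.

86


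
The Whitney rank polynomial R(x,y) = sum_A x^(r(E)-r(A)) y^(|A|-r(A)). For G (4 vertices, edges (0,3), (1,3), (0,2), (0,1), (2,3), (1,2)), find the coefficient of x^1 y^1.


R(x,y) = sum over A in 2^E of x^(r(E)-r(A)) * y^(|A|-r(A)).
G has 4 vertices, 6 edges. r(E) = 3.
Enumerate all 2^6 = 64 subsets.
Count subsets with r(E)-r(A)=1 and |A|-r(A)=1: 4.

4


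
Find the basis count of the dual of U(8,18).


The dual of U(r,n) is U(n-r, n) = U(10,18).
Bases of U(10,18) are all (10)-element subsets.
|B(M*)| = C(18,10) = 43758.

43758


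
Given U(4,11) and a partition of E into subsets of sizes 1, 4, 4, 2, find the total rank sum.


r(Ai) = min(|Ai|, 4) for each part.
Sum = min(1,4) + min(4,4) + min(4,4) + min(2,4)
    = 1 + 4 + 4 + 2
    = 11.

11


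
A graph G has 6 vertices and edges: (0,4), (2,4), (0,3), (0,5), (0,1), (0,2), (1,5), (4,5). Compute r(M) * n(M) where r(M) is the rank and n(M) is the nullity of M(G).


r(M) = |V| - c = 6 - 1 = 5.
nullity = |E| - r(M) = 8 - 5 = 3.
Product = 5 * 3 = 15.

15


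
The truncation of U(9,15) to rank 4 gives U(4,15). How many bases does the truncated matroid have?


Truncating U(9,15) to rank 4 gives U(4,15).
Bases of U(4,15) are all 4-element subsets of 15 elements.
Number of bases = C(15,4) = (15 * 14 * 13 * 12) / (1 * 2 * 3 * 4) = 1365.

1365


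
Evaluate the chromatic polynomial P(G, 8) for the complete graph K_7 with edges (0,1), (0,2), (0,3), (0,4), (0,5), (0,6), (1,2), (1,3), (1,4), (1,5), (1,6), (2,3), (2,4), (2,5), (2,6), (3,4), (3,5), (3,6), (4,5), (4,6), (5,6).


P(K_7, k) = k(k-1)(k-2)...(k-6).
P(8) = (8) * (7) * (6) * (5) * (4) * (3) * (2) = 40320.

40320


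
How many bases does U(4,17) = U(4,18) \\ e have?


Deleting e from U(4,18) gives U(4,17) since n > r.
Bases of U(4,17) = C(17,4) = 17! / (4! * 13!) = 2380.

2380


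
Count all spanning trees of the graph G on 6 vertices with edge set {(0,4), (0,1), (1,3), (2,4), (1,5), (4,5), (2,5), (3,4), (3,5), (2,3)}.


By Kirchhoff's matrix tree theorem, the number of spanning trees equals
the determinant of any cofactor of the Laplacian matrix L.
G has 6 vertices and 10 edges.
Computing the (5 x 5) cofactor determinant gives 115.

115


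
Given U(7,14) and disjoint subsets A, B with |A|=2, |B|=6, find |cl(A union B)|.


|A union B| = 2 + 6 = 8 (disjoint).
In U(7,14), cl(S) = S if |S| < 7, else cl(S) = E.
Since 8 >= 7, cl(A union B) = E.
|cl(A union B)| = 14.

14


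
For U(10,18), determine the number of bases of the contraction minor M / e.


Contracting e from U(10,18) gives U(9,17).
Bases of U(9,17) = (17 choose 9) = 24310.

24310


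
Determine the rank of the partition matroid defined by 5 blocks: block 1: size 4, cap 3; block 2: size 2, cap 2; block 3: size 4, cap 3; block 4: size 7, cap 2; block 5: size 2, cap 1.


Rank of a partition matroid = sum of min(|Si|, ci) for each block.
= min(4,3) + min(2,2) + min(4,3) + min(7,2) + min(2,1)
= 3 + 2 + 3 + 2 + 1
= 11.

11


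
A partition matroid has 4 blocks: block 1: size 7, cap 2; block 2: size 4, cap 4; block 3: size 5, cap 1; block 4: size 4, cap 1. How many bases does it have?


A basis picks exactly ci elements from block i.
Number of bases = product of C(|Si|, ci).
= C(7,2) * C(4,4) * C(5,1) * C(4,1)
= 21 * 1 * 5 * 4
= 420.

420


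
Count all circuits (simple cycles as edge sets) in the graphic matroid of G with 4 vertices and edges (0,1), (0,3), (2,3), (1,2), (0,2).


A circuit in a graphic matroid = edge set of a simple cycle.
G has 4 vertices and 5 edges.
Enumerating all minimal edge subsets forming cycles...
Total circuits found: 3.

3


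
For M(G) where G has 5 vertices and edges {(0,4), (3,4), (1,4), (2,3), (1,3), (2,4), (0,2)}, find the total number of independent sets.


An independent set in a graphic matroid is an acyclic edge subset.
G has 5 vertices and 7 edges.
Enumerate all 2^7 = 128 subsets, checking for acyclicity.
Total independent sets = 82.

82


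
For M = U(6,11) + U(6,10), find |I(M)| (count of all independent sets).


For a direct sum, |I(M1+M2)| = |I(M1)| * |I(M2)|.
|I(U(6,11))| = sum C(11,k) for k=0..6 = 1486.
|I(U(6,10))| = sum C(10,k) for k=0..6 = 848.
Total = 1486 * 848 = 1260128.

1260128


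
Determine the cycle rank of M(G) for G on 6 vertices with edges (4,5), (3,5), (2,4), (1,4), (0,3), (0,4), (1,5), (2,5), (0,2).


Cycle rank (nullity) = |E| - r(M) = |E| - (|V| - c).
|E| = 9, |V| = 6, c = 1.
Nullity = 9 - (6 - 1) = 9 - 5 = 4.

4


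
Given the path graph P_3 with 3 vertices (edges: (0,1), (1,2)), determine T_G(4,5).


A path on 3 vertices is a tree with 2 edges.
T(x,y) = x^(2) for any tree.
T(4,5) = 4^2 = 16.

16


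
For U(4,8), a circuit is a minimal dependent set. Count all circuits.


In U(4,8), circuits are the (5)-element subsets.
Any set of 5 elements is dependent, and removing any one element gives
an independent set of size 4, so it is a minimal dependent set.
Number of circuits = C(8,5) = 8! / (5! * 3!) = 56.

56


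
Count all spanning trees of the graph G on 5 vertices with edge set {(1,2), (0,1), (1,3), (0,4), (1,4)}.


By Kirchhoff's matrix tree theorem, the number of spanning trees equals
the determinant of any cofactor of the Laplacian matrix L.
G has 5 vertices and 5 edges.
Computing the (4 x 4) cofactor determinant gives 3.

3


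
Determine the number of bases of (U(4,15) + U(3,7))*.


(M1+M2)* = M1* + M2*.
M1* = U(11,15), bases: C(15,11) = 1365.
M2* = U(4,7), bases: C(7,4) = 35.
|B(M*)| = 1365 * 35 = 47775.

47775


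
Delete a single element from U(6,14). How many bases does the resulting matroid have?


Deleting e from U(6,14) gives U(6,13) since n > r.
Bases of U(6,13) = C(13,6) = 13! / (6! * 7!) = 1716.

1716


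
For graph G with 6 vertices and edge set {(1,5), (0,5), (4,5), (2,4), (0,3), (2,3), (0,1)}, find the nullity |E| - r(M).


Cycle rank (nullity) = |E| - r(M) = |E| - (|V| - c).
|E| = 7, |V| = 6, c = 1.
Nullity = 7 - (6 - 1) = 7 - 5 = 2.

2


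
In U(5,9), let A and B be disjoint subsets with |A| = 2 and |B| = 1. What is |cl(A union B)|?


|A union B| = 2 + 1 = 3 (disjoint).
In U(5,9), cl(S) = S if |S| < 5, else cl(S) = E.
Since 3 < 5, cl(A union B) = A union B.
|cl(A union B)| = 3.

3


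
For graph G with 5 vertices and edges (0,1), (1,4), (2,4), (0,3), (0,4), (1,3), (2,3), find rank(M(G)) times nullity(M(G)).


r(M) = |V| - c = 5 - 1 = 4.
nullity = |E| - r(M) = 7 - 4 = 3.
Product = 4 * 3 = 12.

12


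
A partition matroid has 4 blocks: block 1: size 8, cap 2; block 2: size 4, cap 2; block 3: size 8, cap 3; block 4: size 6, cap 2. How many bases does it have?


A basis picks exactly ci elements from block i.
Number of bases = product of C(|Si|, ci).
= C(8,2) * C(4,2) * C(8,3) * C(6,2)
= 28 * 6 * 56 * 15
= 141120.

141120


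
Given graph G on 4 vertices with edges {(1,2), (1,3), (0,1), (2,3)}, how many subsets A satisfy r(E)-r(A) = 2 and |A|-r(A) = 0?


R(x,y) = sum over A in 2^E of x^(r(E)-r(A)) * y^(|A|-r(A)).
G has 4 vertices, 4 edges. r(E) = 3.
Enumerate all 2^4 = 16 subsets.
Count subsets with r(E)-r(A)=2 and |A|-r(A)=0: 4.

4


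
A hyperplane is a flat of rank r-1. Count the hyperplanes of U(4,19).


Hyperplanes of U(4,19) are flats of rank 3.
In a uniform matroid, these are exactly the (3)-element subsets.
Count = C(19,3) = (19 * 18 * 17) / (1 * 2 * 3) = 969.

969


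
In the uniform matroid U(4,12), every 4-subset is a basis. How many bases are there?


Bases of U(4,12) are all 4-element subsets of the 12-element ground set.
Number of bases = C(12,4).
(12 choose 4) = 495.

495


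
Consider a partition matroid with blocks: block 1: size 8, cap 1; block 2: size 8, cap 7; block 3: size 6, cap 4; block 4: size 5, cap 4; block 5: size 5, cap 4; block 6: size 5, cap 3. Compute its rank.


Rank of a partition matroid = sum of min(|Si|, ci) for each block.
= min(8,1) + min(8,7) + min(6,4) + min(5,4) + min(5,4) + min(5,3)
= 1 + 7 + 4 + 4 + 4 + 3
= 23.

23


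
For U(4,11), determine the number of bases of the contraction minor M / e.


Contracting e from U(4,11) gives U(3,10).
Bases of U(3,10) = C(10,3) = (10 * 9 * 8) / (1 * 2 * 3) = 120.

120


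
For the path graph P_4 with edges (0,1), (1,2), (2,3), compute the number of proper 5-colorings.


P(P_4, k) = k * (k-1)^(3).
P(5) = 5 * 4^3 = 5 * 64 = 320.

320


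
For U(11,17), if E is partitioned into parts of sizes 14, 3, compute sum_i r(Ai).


r(Ai) = min(|Ai|, 11) for each part.
Sum = min(14,11) + min(3,11)
    = 11 + 3
    = 14.

14


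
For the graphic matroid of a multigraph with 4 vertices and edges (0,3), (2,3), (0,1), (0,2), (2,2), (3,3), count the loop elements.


In a graphic matroid, a loop is a self-loop edge (u,u) with rank 0.
Examining all 6 edges for self-loops...
Self-loops found: (2,2), (3,3)
Number of loops = 2.

2


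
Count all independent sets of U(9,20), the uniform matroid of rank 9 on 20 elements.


Independent sets of U(9,20) are all subsets of size <= 9.
Count = (20 choose 0) + (20 choose 1) + (20 choose 2) + (20 choose 3) + (20 choose 4) + (20 choose 5) + (20 choose 6) + (20 choose 7) + (20 choose 8) + (20 choose 9)
     = 1 + 20 + 190 + 1140 + 4845 + 15504 + 38760 + 77520 + 125970 + 167960
     = 431910.

431910


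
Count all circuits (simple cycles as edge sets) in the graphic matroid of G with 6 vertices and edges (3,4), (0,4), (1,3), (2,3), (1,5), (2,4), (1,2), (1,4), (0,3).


A circuit in a graphic matroid = edge set of a simple cycle.
G has 6 vertices and 9 edges.
Enumerating all minimal edge subsets forming cycles...
Total circuits found: 12.

12


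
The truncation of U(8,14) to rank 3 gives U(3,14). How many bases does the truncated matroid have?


Truncating U(8,14) to rank 3 gives U(3,14).
Bases of U(3,14) are all 3-element subsets of 14 elements.
Number of bases = (14 choose 3) = 364.

364


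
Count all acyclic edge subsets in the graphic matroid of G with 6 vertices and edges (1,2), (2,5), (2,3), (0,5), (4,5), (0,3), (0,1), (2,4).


An independent set in a graphic matroid is an acyclic edge subset.
G has 6 vertices and 8 edges.
Enumerate all 2^8 = 256 subsets, checking for acyclicity.
Total independent sets = 186.

186


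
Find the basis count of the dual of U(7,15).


The dual of U(r,n) is U(n-r, n) = U(8,15).
Bases of U(8,15) are all (8)-element subsets.
|B(M*)| = (15 choose 8) = 6435.

6435


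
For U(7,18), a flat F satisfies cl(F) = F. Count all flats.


Flats of U(7,18): every subset of size < 7 is a flat, plus E itself.
Count = C(18,0) + C(18,1) + C(18,2) + C(18,3) + C(18,4) + C(18,5) + C(18,6) + 1
     = 1 + 18 + 153 + 816 + 3060 + 8568 + 18564 + 1
     = 31181.

31181


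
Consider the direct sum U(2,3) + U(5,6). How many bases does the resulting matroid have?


Bases of a direct sum M1 + M2: |B| = |B(M1)| * |B(M2)|.
|B(U(2,3))| = C(3,2) = 3.
|B(U(5,6))| = C(6,5) = 6.
Total bases = 3 * 6 = 18.

18


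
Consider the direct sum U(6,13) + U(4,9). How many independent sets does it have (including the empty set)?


For a direct sum, |I(M1+M2)| = |I(M1)| * |I(M2)|.
|I(U(6,13))| = sum C(13,k) for k=0..6 = 4096.
|I(U(4,9))| = sum C(9,k) for k=0..4 = 256.
Total = 4096 * 256 = 1048576.

1048576


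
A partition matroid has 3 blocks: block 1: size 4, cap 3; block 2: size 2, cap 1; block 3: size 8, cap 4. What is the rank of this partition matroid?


Rank of a partition matroid = sum of min(|Si|, ci) for each block.
= min(4,3) + min(2,1) + min(8,4)
= 3 + 1 + 4
= 8.

8


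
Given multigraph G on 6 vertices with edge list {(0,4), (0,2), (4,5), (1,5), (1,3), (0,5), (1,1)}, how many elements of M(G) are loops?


In a graphic matroid, a loop is a self-loop edge (u,u) with rank 0.
Examining all 7 edges for self-loops...
Self-loops found: (1,1)
Number of loops = 1.

1


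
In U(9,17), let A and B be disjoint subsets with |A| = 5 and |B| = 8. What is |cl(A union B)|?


|A union B| = 5 + 8 = 13 (disjoint).
In U(9,17), cl(S) = S if |S| < 9, else cl(S) = E.
Since 13 >= 9, cl(A union B) = E.
|cl(A union B)| = 17.

17


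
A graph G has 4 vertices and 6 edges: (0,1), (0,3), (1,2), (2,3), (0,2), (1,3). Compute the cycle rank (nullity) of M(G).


Cycle rank (nullity) = |E| - r(M) = |E| - (|V| - c).
|E| = 6, |V| = 4, c = 1.
Nullity = 6 - (4 - 1) = 6 - 3 = 3.

3


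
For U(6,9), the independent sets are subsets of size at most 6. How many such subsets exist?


Independent sets of U(6,9) are all subsets of size <= 6.
Count = (9 choose 0) + (9 choose 1) + (9 choose 2) + (9 choose 3) + (9 choose 4) + (9 choose 5) + (9 choose 6)
     = 1 + 9 + 36 + 84 + 126 + 126 + 84
     = 466.

466


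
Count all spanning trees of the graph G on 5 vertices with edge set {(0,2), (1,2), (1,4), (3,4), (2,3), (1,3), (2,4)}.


By Kirchhoff's matrix tree theorem, the number of spanning trees equals
the determinant of any cofactor of the Laplacian matrix L.
G has 5 vertices and 7 edges.
Computing the (4 x 4) cofactor determinant gives 16.

16


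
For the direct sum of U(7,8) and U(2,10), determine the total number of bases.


Bases of a direct sum M1 + M2: |B| = |B(M1)| * |B(M2)|.
|B(U(7,8))| = C(8,7) = 8.
|B(U(2,10))| = C(10,2) = 45.
Total bases = 8 * 45 = 360.

360


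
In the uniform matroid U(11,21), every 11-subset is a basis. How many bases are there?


Bases of U(11,21) are all 11-element subsets of the 21-element ground set.
Number of bases = C(21,11).
C(21,11) = 352716.

352716


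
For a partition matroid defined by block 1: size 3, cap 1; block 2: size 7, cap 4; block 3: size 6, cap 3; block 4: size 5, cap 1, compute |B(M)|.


A basis picks exactly ci elements from block i.
Number of bases = product of C(|Si|, ci).
= C(3,1) * C(7,4) * C(6,3) * C(5,1)
= 3 * 35 * 20 * 5
= 10500.

10500


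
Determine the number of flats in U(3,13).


Flats of U(3,13): every subset of size < 3 is a flat, plus E itself.
Count = C(13,0) + C(13,1) + C(13,2) + 1
     = 1 + 13 + 78 + 1
     = 93.

93


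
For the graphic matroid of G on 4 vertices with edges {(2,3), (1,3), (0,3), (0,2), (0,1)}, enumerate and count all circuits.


A circuit in a graphic matroid = edge set of a simple cycle.
G has 4 vertices and 5 edges.
Enumerating all minimal edge subsets forming cycles...
Total circuits found: 3.

3


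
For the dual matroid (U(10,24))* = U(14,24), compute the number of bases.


The dual of U(r,n) is U(n-r, n) = U(14,24).
Bases of U(14,24) are all (14)-element subsets.
|B(M*)| = C(24,14) = 1961256.

1961256


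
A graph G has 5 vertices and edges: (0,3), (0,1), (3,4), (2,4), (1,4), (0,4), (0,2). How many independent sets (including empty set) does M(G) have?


An independent set in a graphic matroid is an acyclic edge subset.
G has 5 vertices and 7 edges.
Enumerate all 2^7 = 128 subsets, checking for acyclicity.
Total independent sets = 81.

81


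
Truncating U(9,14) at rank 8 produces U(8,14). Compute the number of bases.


Truncating U(9,14) to rank 8 gives U(8,14).
Bases of U(8,14) are all 8-element subsets of 14 elements.
Number of bases = (14 choose 8) = 3003.

3003


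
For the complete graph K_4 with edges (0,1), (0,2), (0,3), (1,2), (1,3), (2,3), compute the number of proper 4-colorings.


P(K_4, k) = k(k-1)(k-2)...(k-3).
P(4) = (4) * (3) * (2) * (1) = 24.

24


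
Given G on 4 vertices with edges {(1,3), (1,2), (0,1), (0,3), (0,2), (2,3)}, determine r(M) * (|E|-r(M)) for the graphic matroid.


r(M) = |V| - c = 4 - 1 = 3.
nullity = |E| - r(M) = 6 - 3 = 3.
Product = 3 * 3 = 9.

9


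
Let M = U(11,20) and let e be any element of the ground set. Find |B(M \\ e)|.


Deleting e from U(11,20) gives U(11,19) since n > r.
Bases of U(11,19) = C(19,11) = 19! / (11! * 8!) = 75582.

75582


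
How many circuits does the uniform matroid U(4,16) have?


In U(4,16), circuits are the (5)-element subsets.
Any set of 5 elements is dependent, and removing any one element gives
an independent set of size 4, so it is a minimal dependent set.
Number of circuits = C(16,5) = 4368.

4368


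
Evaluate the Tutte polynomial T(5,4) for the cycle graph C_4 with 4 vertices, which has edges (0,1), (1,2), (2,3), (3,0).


T(C_4; x,y) = x + x^2 + ... + x^(3) + y.
T(5,4) = 5^1 + 5^2 + 5^3 + 4
= 5 + 25 + 125 + 4
= 159.

159


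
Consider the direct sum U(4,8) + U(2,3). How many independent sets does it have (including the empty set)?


For a direct sum, |I(M1+M2)| = |I(M1)| * |I(M2)|.
|I(U(4,8))| = sum C(8,k) for k=0..4 = 163.
|I(U(2,3))| = sum C(3,k) for k=0..2 = 7.
Total = 163 * 7 = 1141.

1141


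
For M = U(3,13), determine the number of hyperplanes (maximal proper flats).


Hyperplanes of U(3,13) are flats of rank 2.
In a uniform matroid, these are exactly the (2)-element subsets.
Count = (13 choose 2) = 78.

78


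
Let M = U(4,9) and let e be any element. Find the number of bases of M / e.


Contracting e from U(4,9) gives U(3,8).
Bases of U(3,8) = C(8,3) = 8! / (3! * 5!) = 56.

56


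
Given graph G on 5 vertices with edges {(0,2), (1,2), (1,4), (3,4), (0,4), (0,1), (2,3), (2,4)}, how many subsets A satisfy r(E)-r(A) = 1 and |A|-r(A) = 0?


R(x,y) = sum over A in 2^E of x^(r(E)-r(A)) * y^(|A|-r(A)).
G has 5 vertices, 8 edges. r(E) = 4.
Enumerate all 2^8 = 256 subsets.
Count subsets with r(E)-r(A)=1 and |A|-r(A)=0: 51.

51


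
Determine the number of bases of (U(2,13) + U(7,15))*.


(M1+M2)* = M1* + M2*.
M1* = U(11,13), bases: C(13,11) = 78.
M2* = U(8,15), bases: C(15,8) = 6435.
|B(M*)| = 78 * 6435 = 501930.

501930


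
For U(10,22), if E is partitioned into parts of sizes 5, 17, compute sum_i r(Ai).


r(Ai) = min(|Ai|, 10) for each part.
Sum = min(5,10) + min(17,10)
    = 5 + 10
    = 15.

15


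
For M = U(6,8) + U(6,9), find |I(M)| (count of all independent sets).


For a direct sum, |I(M1+M2)| = |I(M1)| * |I(M2)|.
|I(U(6,8))| = sum C(8,k) for k=0..6 = 247.
|I(U(6,9))| = sum C(9,k) for k=0..6 = 466.
Total = 247 * 466 = 115102.

115102


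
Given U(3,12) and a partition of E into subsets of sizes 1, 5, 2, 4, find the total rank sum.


r(Ai) = min(|Ai|, 3) for each part.
Sum = min(1,3) + min(5,3) + min(2,3) + min(4,3)
    = 1 + 3 + 2 + 3
    = 9.

9


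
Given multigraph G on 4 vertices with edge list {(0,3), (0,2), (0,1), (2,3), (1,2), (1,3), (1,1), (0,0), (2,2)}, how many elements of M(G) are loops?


In a graphic matroid, a loop is a self-loop edge (u,u) with rank 0.
Examining all 9 edges for self-loops...
Self-loops found: (1,1), (0,0), (2,2)
Number of loops = 3.

3


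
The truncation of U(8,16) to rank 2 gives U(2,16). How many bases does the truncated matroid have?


Truncating U(8,16) to rank 2 gives U(2,16).
Bases of U(2,16) are all 2-element subsets of 16 elements.
Number of bases = C(16,2) = 16! / (2! * 14!) = 120.

120


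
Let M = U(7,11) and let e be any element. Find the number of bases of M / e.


Contracting e from U(7,11) gives U(6,10).
Bases of U(6,10) = C(10,6) = 10! / (6! * 4!) = 210.

210


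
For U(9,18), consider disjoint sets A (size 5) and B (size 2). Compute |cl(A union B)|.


|A union B| = 5 + 2 = 7 (disjoint).
In U(9,18), cl(S) = S if |S| < 9, else cl(S) = E.
Since 7 < 9, cl(A union B) = A union B.
|cl(A union B)| = 7.

7


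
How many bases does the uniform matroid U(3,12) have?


Bases of U(3,12) are all 3-element subsets of the 12-element ground set.
Number of bases = C(12,3).
(12 choose 3) = 220.

220


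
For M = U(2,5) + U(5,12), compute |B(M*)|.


(M1+M2)* = M1* + M2*.
M1* = U(3,5), bases: C(5,3) = 10.
M2* = U(7,12), bases: C(12,7) = 792.
|B(M*)| = 10 * 792 = 7920.

7920


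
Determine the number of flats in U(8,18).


Flats of U(8,18): every subset of size < 8 is a flat, plus E itself.
Count = (18 choose 0) + (18 choose 1) + (18 choose 2) + (18 choose 3) + (18 choose 4) + (18 choose 5) + (18 choose 6) + (18 choose 7) + 1
     = 1 + 18 + 153 + 816 + 3060 + 8568 + 18564 + 31824 + 1
     = 63005.

63005
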